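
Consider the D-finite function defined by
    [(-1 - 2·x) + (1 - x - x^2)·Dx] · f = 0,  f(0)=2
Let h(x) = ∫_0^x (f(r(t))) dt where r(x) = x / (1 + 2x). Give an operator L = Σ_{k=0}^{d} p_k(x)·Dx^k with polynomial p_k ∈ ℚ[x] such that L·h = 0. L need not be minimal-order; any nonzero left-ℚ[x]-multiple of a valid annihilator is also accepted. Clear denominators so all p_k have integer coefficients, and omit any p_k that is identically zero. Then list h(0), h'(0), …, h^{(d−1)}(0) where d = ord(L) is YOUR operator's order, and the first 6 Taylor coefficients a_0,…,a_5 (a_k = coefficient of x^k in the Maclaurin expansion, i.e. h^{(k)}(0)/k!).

L = (-1 - 4·x)·Dx + (1 + 5·x + 7·x^2 + 2·x^3)·Dx^2  (order 2).
h: a_k = 0, 2, 1, 0, -1/2, 6/5, …
ICs: h(0) = 0, h′(0) = 2.

f: a_k = 2, 2, 4, 6, 10, 16, …
Substitute x→r, Dx→(1/r')Dx; clear ⇒ L₀.
h=∫₀ˣh₀: take L = L₀·Dx.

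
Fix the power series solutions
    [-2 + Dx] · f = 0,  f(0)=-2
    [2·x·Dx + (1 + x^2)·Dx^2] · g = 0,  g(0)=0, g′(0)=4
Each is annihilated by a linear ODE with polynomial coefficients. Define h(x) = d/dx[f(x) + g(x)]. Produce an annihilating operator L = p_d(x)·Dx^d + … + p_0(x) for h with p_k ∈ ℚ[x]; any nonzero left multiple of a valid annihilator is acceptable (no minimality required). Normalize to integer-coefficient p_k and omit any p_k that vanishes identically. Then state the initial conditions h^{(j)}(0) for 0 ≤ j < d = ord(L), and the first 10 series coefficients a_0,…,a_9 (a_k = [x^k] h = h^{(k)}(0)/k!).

L = (2 - 4·x - 6·x^2 - 4·x^3) + (-3 - x^2 - 2·x^4)·Dx + (1 + x + 2·x^2 + x^3 + x^4)·Dx^2  (order 2).
h: a_k = 0, -8, -12, -16/3, 4/3, -16/15, -196/45, -32/315, 1252/315, -16/2835, …
ICs: h(0) = 0, h′(0) = -8.

f: a_k = -2, -4, -4, -8/3, -4/3, -8/15, -8/45, -16/315, -4/315, -8/2835, …
g: a_k = 0, 4, 0, -4/3, 0, 4/5, 0, -4/7, 0, 4/9, …
h₀=f+g: left-lcm gives L₀, ord ≤ 3.
h₀' ⇒ L via d/dx closure of L₀.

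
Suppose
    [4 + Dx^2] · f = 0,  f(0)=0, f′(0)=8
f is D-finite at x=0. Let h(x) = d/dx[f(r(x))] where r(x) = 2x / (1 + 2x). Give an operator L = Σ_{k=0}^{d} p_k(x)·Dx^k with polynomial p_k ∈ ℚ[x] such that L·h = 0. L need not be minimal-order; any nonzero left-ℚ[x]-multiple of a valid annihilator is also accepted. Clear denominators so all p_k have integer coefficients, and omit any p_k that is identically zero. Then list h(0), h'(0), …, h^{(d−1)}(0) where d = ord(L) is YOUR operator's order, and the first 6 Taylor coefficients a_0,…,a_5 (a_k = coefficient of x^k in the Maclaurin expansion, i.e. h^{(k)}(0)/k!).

L = (40 + 96·x + 96·x^2) + (12 + 72·x + 144·x^2 + 96·x^3)·Dx + (1 + 8·x + 24·x^2 + 32·x^3 + 16·x^4)·Dx^2  (order 2).
h: a_k = 16, -64, 64, 512, -11008/3, 15360, …
ICs: h(0) = 16, h′(0) = -64.

f: a_k = 0, 8, 0, -16/3, 0, 16/15, …
Change of var in L_f (x↦r) gives L₀.
Derive L from L₀ (diff closure).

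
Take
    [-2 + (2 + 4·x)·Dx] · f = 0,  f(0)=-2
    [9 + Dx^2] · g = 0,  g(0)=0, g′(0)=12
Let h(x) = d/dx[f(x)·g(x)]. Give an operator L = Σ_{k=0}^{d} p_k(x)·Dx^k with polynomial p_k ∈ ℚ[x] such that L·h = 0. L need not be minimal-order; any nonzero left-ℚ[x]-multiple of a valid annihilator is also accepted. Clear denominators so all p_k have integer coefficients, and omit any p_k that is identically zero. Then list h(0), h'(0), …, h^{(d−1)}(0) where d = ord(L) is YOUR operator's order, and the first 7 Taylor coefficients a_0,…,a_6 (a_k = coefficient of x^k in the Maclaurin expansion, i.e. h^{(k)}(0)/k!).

f: a_k = -2, -2, 1, -1, 5/4, -7/4, 21/8, …
g: a_k = 0, 12, 0, -18, 0, 81/10, 0, …
Product ⇒ symmetric product L₀, ord ≤ 2.
Derive L from L₀ (diff closure).
L = (14 + 84·x + 192·x^2 + 216·x^3 + 108·x^4) + (-1 - 8·x - 18·x^2 - 12·x^3)·Dx + (1 + 7·x + 19·x^2 + 24·x^3 + 12·x^4)·Dx^2  (order 2).
h: a_k = -24, -48, 144, 96, -96, -576/5, 144, …
ICs: h(0) = -24, h′(0) = -48.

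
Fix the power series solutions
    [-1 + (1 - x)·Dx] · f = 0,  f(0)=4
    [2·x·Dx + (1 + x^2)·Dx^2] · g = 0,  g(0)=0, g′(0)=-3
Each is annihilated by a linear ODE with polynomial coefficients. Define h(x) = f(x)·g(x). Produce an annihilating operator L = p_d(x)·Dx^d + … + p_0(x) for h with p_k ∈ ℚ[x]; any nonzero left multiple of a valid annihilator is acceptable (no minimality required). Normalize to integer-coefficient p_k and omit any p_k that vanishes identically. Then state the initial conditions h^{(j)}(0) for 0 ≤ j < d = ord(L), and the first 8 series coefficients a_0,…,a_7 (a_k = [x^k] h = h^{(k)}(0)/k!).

L = 2·x + (2 - 2·x + 4·x^2)·Dx + (-1 + x - x^2 + x^3)·Dx^2  (order 2).
h: a_k = 0, -12, -12, -8, -8, -52/5, -52/5, -304/35, …
ICs: h(0) = 0, h′(0) = -12.

f: a_k = 4, 4, 4, 4, 4, 4, 4, 4, …
g: a_k = 0, -3, 0, 1, 0, -3/5, 0, 3/7, …
Product ⇒ symmetric product L₀, ord ≤ 2.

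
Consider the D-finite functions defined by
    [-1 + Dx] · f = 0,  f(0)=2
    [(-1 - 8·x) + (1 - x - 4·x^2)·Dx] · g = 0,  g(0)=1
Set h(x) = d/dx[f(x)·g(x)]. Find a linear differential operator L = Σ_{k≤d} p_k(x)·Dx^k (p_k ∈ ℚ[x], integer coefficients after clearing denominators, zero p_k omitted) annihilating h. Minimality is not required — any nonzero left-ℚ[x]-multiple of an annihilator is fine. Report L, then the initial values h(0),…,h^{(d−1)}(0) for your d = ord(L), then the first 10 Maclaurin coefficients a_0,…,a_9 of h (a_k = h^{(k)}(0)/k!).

L = (13 + 36·x + 65·x^2 - 56·x^3 + 16·x^4) + (-2 - 5·x + 19·x^2 + 24·x^3 - 16·x^4)·Dx  (order 1).
h: a_k = 4, 26, 88, 977/3, 5963/6, 188797/60, 831287/90, 68891713/2520, 788834021/10080, 40577697101/181440, …
ICs: h(0) = 4.

f: a_k = 2, 2, 1, 1/3, 1/12, 1/60, 1/360, 1/2520, 1/20160, 1/181440, …
g: a_k = 1, 1, 5, 9, 29, 65, 181, 441, 1165, 2929, …
Sym-product of L_f,L_g gives L₀ (≤ ord 1).
Derive L from L₀ (diff closure).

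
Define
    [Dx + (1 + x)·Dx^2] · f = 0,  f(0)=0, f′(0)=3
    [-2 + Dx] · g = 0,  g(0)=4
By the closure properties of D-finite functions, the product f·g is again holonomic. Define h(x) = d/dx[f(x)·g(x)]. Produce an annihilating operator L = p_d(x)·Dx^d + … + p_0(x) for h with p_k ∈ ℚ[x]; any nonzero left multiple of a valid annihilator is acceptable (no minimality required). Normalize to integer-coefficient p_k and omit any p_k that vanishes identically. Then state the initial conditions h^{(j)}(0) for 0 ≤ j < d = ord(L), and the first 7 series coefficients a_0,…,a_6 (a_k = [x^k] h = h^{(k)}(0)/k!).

L = (4 + 8·x + 8·x^2) + (-4 - 10·x - 8·x^2)·Dx + (1 + 3·x + 2·x^2)·Dx^2  (order 2).
h: a_k = 12, 36, 48, 36, 22, 8, 68/15, …
ICs: h(0) = 12, h′(0) = 36.

f: a_k = 0, 3, -3/2, 1, -3/4, 3/5, -1/2, …
g: a_k = 4, 8, 8, 16/3, 8/3, 16/15, 16/45, …
Product ⇒ symmetric product L₀, ord ≤ 2.
Differentiate: ansatz ord ≤ ord L₀ ⇒ L.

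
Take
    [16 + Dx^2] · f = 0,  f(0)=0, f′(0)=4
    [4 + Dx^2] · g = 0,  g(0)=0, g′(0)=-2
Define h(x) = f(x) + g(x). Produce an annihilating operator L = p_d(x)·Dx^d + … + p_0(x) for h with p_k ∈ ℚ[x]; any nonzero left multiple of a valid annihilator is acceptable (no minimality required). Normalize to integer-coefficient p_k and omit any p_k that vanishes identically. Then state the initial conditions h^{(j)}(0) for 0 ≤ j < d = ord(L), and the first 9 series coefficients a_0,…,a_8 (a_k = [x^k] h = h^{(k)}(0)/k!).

L = 64 + 20·Dx^2 + Dx^4  (order 4).
h: a_k = 0, 2, 0, -28/3, 0, 124/15, 0, -1016/315, 0, …
ICs: h(0) = 0, h′(0) = 2, h′′(0) = 0, h′′′(0) = -56.

f: a_k = 0, 4, 0, -32/3, 0, 128/15, 0, -1024/315, 0, …
g: a_k = 0, -2, 0, 4/3, 0, -4/15, 0, 8/315, 0, …
Weyl lclm of L_f,L_g ⇒ L₀ (ord ≤ 4).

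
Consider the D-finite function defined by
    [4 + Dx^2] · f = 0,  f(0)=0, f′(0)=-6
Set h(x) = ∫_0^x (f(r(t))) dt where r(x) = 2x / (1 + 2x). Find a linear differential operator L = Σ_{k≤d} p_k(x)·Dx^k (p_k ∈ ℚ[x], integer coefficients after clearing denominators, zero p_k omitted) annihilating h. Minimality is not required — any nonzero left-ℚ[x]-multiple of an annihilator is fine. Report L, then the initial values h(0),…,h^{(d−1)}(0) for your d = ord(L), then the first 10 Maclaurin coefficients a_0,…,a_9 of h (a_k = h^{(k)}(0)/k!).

f: a_k = 0, -6, 0, 4, 0, -4/5, 0, 8/105, 0, -4/945, …
Substitute x→r, Dx→(1/r')Dx; clear ⇒ L₀.
Integrate: L := L₀·Dx.
L = 16·Dx + (4 + 24·x + 48·x^2 + 32·x^3)·Dx^2 + (1 + 8·x + 24·x^2 + 32·x^3 + 16·x^4)·Dx^3  (order 3).
h: a_k = 0, 0, -6, 8, -4, -96/5, 1376/15, -1920/7, 70688/105, -194048/135, …
ICs: h(0) = 0, h′(0) = 0, h′′(0) = -12.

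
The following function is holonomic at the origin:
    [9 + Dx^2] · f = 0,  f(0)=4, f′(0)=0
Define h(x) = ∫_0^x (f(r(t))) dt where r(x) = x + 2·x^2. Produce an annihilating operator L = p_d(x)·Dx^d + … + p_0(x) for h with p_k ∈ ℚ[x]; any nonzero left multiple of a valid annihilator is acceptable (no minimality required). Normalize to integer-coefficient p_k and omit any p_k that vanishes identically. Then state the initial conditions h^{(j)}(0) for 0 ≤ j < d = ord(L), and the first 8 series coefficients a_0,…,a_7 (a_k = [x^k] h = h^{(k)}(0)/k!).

f: a_k = 4, 0, -18, 0, 27/2, 0, -81/20, 0, …
L₀ from L_f via x↦r, Dx↦r'^{-1}Dx.
Integrate: L := L₀·Dx.
L = (9 + 108·x + 432·x^2 + 576·x^3)·Dx - 4·Dx^2 + (1 + 4·x)·Dx^3  (order 3).
h: a_k = 0, 4, 0, -6, -18, -117/10, 18, 6399/140, …
ICs: h(0) = 0, h′(0) = 4, h′′(0) = 0.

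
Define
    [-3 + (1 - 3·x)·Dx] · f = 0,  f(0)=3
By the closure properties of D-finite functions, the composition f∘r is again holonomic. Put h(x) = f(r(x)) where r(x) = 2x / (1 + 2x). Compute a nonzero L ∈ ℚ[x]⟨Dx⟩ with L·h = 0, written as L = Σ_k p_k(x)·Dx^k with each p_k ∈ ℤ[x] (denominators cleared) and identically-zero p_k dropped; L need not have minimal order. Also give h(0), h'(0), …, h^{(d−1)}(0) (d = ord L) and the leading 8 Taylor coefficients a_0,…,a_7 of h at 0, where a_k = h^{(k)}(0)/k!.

f: a_k = 3, 9, 27, 81, 243, 729, 2187, 6561, …
Substitute x→r, Dx→(1/r')Dx; clear ⇒ L₀.
L = 6 + (-1 + 2·x + 8·x^2)·Dx  (order 1).
h: a_k = 3, 18, 72, 288, 1152, 4608, 18432, 73728, …
ICs: h(0) = 3.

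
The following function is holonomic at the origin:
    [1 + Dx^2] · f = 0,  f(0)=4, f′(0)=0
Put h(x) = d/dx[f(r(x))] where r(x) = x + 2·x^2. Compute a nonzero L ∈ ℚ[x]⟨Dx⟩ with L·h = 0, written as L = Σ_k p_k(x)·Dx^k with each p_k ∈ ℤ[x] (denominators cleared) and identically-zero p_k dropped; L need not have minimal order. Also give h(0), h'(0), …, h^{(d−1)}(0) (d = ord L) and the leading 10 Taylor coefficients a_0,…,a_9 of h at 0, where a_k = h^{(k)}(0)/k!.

L = (49 + 16·x + 96·x^2 + 256·x^3 + 256·x^4) + (-12 - 48·x)·Dx + (1 + 8·x + 16·x^2)·Dx^2  (order 2).
h: a_k = 0, -4, -24, -94/3, 20/3, 719/30, 553/15, 23521/1260, -559/70, -1199521/90720, …
ICs: h(0) = 0, h′(0) = -4.

f: a_k = 4, 0, -2, 0, 1/6, 0, -1/180, 0, 1/10080, 0, …
L₀ from L_f via x↦r, Dx↦r'^{-1}Dx.
h=h₀': d/dx-closure on L₀ ⇒ L.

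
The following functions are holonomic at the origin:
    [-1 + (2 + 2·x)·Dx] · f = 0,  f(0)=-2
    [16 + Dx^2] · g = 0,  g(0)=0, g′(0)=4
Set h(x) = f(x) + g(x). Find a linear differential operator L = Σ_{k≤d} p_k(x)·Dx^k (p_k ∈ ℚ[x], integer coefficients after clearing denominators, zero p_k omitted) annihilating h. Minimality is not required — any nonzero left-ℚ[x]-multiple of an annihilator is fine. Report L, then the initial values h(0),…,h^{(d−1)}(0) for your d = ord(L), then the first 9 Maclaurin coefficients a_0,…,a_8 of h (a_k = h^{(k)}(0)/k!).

L = (-1072 - 2048·x - 1024·x^2) + (2016 + 6112·x + 6144·x^2 + 2048·x^3)·Dx + (-67 - 128·x - 64·x^2)·Dx^2 + (126 + 382·x + 384·x^2 + 128·x^3)·Dx^3  (order 3).
h: a_k = -2, 3, 1/4, -259/24, 5/64, 16279/1920, 21/512, -1058971/322560, 429/16384, …
ICs: h(0) = -2, h′(0) = 3, h′′(0) = 1/2.

f: a_k = -2, -1, 1/4, -1/8, 5/64, -7/128, 21/512, -33/1024, 429/16384, …
g: a_k = 0, 4, 0, -32/3, 0, 128/15, 0, -1024/315, 0, …
Sum ⇒ L₀ = lclm(L_f,L_g) in ℚ(x)⟨Dx⟩.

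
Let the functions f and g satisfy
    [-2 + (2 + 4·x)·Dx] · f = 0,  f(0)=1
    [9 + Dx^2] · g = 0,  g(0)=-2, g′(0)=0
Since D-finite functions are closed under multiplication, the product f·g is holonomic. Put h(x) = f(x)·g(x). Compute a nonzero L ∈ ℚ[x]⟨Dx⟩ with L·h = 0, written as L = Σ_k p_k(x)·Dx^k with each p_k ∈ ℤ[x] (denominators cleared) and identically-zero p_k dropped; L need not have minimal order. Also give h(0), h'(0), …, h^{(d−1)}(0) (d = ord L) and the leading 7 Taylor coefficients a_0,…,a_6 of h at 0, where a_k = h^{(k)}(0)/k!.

f: a_k = 1, 1, -1/2, 1/2, -5/8, 7/8, -21/16, …
g: a_k = -2, 0, 9, 0, -27/4, 0, 81/40, …
h₀=f·g: eliminate ⇒ L₀, order ≤ 1·2.
L = (12 + 36·x + 36·x^2) + (-2 - 4·x)·Dx + (1 + 4·x + 4·x^2)·Dx^2  (order 2).
h: a_k = -2, -2, 10, 8, -10, -4, 12/5, …
ICs: h(0) = -2, h′(0) = -2.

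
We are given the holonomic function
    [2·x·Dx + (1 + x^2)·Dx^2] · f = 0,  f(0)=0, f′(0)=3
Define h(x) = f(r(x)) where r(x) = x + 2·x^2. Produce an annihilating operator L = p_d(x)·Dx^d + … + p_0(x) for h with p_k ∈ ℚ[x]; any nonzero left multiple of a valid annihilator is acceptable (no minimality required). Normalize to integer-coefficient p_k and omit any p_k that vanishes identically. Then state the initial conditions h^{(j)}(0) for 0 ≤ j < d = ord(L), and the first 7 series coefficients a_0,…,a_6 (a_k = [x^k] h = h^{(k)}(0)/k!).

L = (-4 + 2·x + 16·x^2 + 48·x^3 + 48·x^4)·Dx + (1 + 4·x + x^2 + 8·x^3 + 20·x^4 + 16·x^5)·Dx^2  (order 2).
h: a_k = 0, 3, 6, -1, -6, -57/5, -2, …
ICs: h(0) = 0, h′(0) = 3.

f: a_k = 0, 3, 0, -1, 0, 3/5, 0, …
Change of var in L_f (x↦r) gives L₀.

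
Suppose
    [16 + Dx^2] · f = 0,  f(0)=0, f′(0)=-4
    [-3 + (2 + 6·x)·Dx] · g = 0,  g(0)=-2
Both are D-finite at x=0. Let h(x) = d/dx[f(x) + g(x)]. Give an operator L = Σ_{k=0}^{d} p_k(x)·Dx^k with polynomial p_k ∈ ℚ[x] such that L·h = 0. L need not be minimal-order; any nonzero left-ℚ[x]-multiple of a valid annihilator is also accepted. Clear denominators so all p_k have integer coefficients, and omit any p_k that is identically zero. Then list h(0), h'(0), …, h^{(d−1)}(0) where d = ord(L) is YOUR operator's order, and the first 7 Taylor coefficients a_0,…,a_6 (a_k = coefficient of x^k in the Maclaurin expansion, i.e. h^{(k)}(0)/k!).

f: a_k = 0, -4, 0, 32/3, 0, -128/15, 0, …
g: a_k = -2, -3, 9/4, -27/8, 405/64, -1701/128, 15309/512, …
f+g: L₀ = lclm(L_f,L_g), ord ≤ 2+1.
h₀' ⇒ L via d/dx closure of L₀.
L = (-9552 - 18432·x - 27648·x^2) + (-2912 - 21024·x - 55296·x^2 - 55296·x^3)·Dx + (-597 - 1152·x - 1728·x^2)·Dx^2 + (-182 - 1314·x - 3456·x^2 - 3456·x^3)·Dx^3  (order 3).
h: a_k = -7, 9/2, 175/8, 405/16, -41899/384, 45927/256, -21685289/46080, …
ICs: h(0) = -7, h′(0) = 9/2, h′′(0) = 175/4.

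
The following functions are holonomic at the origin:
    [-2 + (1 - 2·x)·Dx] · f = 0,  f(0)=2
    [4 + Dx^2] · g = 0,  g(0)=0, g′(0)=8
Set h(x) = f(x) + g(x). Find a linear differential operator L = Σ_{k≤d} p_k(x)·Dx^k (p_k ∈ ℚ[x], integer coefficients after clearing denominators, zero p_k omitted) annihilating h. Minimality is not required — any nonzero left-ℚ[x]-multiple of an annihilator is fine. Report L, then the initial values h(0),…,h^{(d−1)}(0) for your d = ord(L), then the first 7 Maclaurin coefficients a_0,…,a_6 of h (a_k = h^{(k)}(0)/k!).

L = (56 - 32·x + 32·x^2) + (-12 + 40·x - 48·x^2 + 32·x^3)·Dx + (14 - 8·x + 8·x^2)·Dx^2 + (-3 + 10·x - 12·x^2 + 8·x^3)·Dx^3  (order 3).
h: a_k = 2, 12, 8, 32/3, 32, 976/15, 128, …
ICs: h(0) = 2, h′(0) = 12, h′′(0) = 16.

f: a_k = 2, 4, 8, 16, 32, 64, 128, …
g: a_k = 0, 8, 0, -16/3, 0, 16/15, 0, …
Sum ⇒ L₀ = lclm(L_f,L_g) in ℚ(x)⟨Dx⟩.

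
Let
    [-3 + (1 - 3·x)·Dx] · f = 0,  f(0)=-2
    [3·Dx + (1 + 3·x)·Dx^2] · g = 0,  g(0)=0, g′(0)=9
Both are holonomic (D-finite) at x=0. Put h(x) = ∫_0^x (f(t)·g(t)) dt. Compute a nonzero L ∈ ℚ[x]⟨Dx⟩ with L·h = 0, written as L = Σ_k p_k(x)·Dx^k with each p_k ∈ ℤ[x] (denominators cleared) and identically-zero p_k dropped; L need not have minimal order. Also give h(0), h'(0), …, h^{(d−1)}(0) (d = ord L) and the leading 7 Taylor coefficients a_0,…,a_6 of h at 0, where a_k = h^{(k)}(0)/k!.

f: a_k = -2, -6, -18, -54, -162, -486, -1458, …
g: a_k = 0, 9, -27/2, 27, -243/4, 729/5, -729/2, …
f·g: L₀ = L_f ⊗_s L_g, ord ≤ 1·2.
h=∫h₀ ⇒ L = L₀·Dx.
L = 9·Dx + (3 + 27·x)·Dx^2 + (-1 + 9·x^2)·Dx^3  (order 3).
h: a_k = 0, 0, -9, -9, -135/4, -567/10, -3807/20, …
ICs: h(0) = 0, h′(0) = 0, h′′(0) = -18.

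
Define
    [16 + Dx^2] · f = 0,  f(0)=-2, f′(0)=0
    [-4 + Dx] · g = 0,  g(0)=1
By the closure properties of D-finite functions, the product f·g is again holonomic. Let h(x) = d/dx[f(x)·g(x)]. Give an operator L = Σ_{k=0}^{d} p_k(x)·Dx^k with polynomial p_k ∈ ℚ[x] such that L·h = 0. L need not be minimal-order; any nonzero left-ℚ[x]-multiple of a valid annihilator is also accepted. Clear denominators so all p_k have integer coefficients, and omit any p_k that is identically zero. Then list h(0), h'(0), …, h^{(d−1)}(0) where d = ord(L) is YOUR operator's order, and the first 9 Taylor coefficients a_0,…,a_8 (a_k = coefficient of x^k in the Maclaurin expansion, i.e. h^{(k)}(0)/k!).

L = 32 - 8·Dx + Dx^2  (order 2).
h: a_k = -8, 0, 128, 1024/3, 1024/3, 0, -16384/45, -131072/315, -65536/315, …
ICs: h(0) = -8, h′(0) = 0.

f: a_k = -2, 0, 16, 0, -64/3, 0, 512/45, 0, -1024/315, …
g: a_k = 1, 4, 8, 32/3, 32/3, 128/15, 256/45, 1024/315, 512/315, …
h₀=f·g: eliminate ⇒ L₀, order ≤ 2·1.
h₀' ⇒ L via d/dx closure of L₀.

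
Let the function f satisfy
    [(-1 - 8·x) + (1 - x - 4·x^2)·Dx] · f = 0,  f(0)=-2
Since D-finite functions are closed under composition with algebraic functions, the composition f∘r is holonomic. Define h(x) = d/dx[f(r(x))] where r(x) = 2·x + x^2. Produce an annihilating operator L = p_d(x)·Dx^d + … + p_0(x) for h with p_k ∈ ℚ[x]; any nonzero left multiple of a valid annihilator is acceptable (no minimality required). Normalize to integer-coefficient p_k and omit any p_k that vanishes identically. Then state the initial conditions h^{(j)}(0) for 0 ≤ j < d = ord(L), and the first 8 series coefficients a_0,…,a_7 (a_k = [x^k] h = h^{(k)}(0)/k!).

f: a_k = -2, -2, -10, -18, -58, -130, -362, -882, …
Substitute x→r, Dx→(1/r')Dx; clear ⇒ L₀.
Derive L from L₀ (diff closure).
L = (21 + 150·x + 987·x^2 + 2192·x^3 + 2148·x^4 + 960·x^5 + 160·x^6) + (-1 - 15·x + 27·x^2 + 345·x^3 + 700·x^4 + 588·x^5 + 224·x^6 + 32·x^7)·Dx  (order 1).
h: a_k = -4, -84, -552, -4616, -30620, -209868, -1352848, -8670032, …
ICs: h(0) = -4.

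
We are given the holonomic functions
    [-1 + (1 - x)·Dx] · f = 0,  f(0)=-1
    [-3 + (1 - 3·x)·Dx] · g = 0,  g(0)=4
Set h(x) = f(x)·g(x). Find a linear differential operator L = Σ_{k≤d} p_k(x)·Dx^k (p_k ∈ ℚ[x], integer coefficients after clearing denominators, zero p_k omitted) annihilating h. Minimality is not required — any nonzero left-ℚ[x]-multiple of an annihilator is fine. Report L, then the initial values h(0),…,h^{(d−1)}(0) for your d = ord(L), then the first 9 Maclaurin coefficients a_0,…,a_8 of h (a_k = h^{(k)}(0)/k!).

L = (-4 + 6·x) + (1 - 4·x + 3·x^2)·Dx  (order 1).
h: a_k = -4, -16, -52, -160, -484, -1456, -4372, -13120, -39364, …
ICs: h(0) = -4.

f: a_k = -1, -1, -1, -1, -1, -1, -1, -1, -1, …
g: a_k = 4, 12, 36, 108, 324, 972, 2916, 8748, 26244, …
f·g: L₀ = L_f ⊗_s L_g, ord ≤ 1·1.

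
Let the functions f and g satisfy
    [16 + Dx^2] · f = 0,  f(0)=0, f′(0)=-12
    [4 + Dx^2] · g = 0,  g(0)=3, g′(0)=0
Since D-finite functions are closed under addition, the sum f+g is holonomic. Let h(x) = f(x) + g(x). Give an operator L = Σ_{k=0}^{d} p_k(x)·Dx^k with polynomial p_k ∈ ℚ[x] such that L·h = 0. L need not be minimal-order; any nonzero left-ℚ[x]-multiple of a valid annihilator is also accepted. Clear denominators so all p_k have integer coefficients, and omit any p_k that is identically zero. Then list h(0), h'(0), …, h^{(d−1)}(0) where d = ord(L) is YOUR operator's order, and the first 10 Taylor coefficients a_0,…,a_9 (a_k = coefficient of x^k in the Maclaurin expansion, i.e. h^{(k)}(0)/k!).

f: a_k = 0, -12, 0, 32, 0, -128/5, 0, 1024/105, 0, -2048/945, …
g: a_k = 3, 0, -6, 0, 2, 0, -4/15, 0, 2/105, 0, …
f+g: L₀ = lclm(L_f,L_g), ord ≤ 2+2.
L = 64 + 20·Dx^2 + Dx^4  (order 4).
h: a_k = 3, -12, -6, 32, 2, -128/5, -4/15, 1024/105, 2/105, -2048/945, …
ICs: h(0) = 3, h′(0) = -12, h′′(0) = -12, h′′′(0) = 192.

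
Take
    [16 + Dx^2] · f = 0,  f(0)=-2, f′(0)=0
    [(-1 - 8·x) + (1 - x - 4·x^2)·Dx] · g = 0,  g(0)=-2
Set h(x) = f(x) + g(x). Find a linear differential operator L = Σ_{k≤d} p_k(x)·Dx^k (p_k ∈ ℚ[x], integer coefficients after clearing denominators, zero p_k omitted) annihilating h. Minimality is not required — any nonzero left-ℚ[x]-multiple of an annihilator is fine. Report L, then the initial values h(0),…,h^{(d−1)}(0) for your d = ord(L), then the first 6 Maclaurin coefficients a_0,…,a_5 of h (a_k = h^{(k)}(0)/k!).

f: a_k = -2, 0, 16, 0, -64/3, 0, …
g: a_k = -2, -2, -10, -18, -58, -130, …
f+g: L₀ = lclm(L_f,L_g), ord ≤ 2+1.
L = (-560 - 4608·x - 1664·x^2 - 6144·x^3 - 10240·x^4 - 16384·x^5) + (208 - 272·x - 896·x^2 + 1408·x^3 + 1536·x^4 - 6144·x^5 - 8192·x^6)·Dx + (-35 - 288·x - 104·x^2 - 384·x^3 - 640·x^4 - 1024·x^5)·Dx^2 + (13 - 17·x - 56·x^2 + 88·x^3 + 96·x^4 - 384·x^5 - 512·x^6)·Dx^3  (order 3).
h: a_k = -4, -2, 6, -18, -238/3, -130, …
ICs: h(0) = -4, h′(0) = -2, h′′(0) = 12.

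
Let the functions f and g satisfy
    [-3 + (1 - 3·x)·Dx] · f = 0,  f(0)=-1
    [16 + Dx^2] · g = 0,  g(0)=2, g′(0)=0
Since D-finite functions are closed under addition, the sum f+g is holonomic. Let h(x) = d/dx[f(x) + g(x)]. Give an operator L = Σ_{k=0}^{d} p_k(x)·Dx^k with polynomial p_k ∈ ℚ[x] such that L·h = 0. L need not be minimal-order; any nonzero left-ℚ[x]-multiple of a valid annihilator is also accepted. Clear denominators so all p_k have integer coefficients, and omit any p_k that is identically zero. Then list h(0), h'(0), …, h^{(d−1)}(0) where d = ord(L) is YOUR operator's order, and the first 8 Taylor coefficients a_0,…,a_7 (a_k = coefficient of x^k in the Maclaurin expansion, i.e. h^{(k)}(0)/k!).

f: a_k = -1, -3, -9, -27, -81, -243, -729, -2187, …
g: a_k = 2, 0, -16, 0, 64/3, 0, -512/45, 0, …
L₀ := lclm(L_f,L_g); ord L₀ ≤ 1+2.
h₀' ⇒ L via d/dx closure of L₀.
L = (5952 - 4608·x + 6912·x^2) + (-560 + 2448·x - 3456·x^2 + 3456·x^3)·Dx + (372 - 288·x + 432·x^2)·Dx^2 + (-35 + 153·x - 216·x^2 + 216·x^3)·Dx^3  (order 3).
h: a_k = -3, -50, -81, -716/3, -1215, -66634/15, -15309, -16525528/315, …
ICs: h(0) = -3, h′(0) = -50, h′′(0) = -162.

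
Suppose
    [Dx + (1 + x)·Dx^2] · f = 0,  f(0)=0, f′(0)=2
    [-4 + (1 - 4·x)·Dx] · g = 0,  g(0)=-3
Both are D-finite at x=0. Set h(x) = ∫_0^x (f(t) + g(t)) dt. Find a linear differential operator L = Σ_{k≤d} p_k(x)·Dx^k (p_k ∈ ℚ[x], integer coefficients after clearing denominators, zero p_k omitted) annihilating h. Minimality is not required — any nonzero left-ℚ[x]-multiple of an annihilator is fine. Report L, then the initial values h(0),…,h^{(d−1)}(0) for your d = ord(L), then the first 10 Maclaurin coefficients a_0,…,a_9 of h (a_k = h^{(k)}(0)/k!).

f: a_k = 0, 2, -1, 2/3, -1/2, 2/5, -1/3, 2/7, -1/4, 2/9, …
g: a_k = -3, -12, -48, -192, -768, -3072, -12288, -49152, -196608, -786432, …
h₀=f+g: left-lcm gives L₀, ord ≤ 3.
∫: right-multiply L₀ by Dx.
L = (-112 - 32·x)·Dx^2 + (-94 - 208·x - 64·x^2)·Dx^3 + (9 - 23·x - 48·x^2 - 16·x^3)·Dx^4  (order 4).
h: a_k = 0, -3, -5, -49/3, -287/6, -1537/10, -7679/15, -36865/21, -172031/28, -786433/36, …
ICs: h(0) = 0, h′(0) = -3, h′′(0) = -10, h′′′(0) = -98.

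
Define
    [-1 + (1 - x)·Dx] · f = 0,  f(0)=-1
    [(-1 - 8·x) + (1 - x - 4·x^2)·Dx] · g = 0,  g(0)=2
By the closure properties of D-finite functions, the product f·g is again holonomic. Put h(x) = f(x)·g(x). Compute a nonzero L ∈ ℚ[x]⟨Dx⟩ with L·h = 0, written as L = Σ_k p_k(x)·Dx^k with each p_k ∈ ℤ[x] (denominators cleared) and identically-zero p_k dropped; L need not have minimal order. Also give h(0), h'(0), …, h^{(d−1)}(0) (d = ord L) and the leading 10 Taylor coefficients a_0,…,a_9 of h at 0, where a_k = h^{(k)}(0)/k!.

L = (-2 - 6·x + 12·x^2) + (1 - 2·x - 3·x^2 + 4·x^3)·Dx  (order 1).
h: a_k = -2, -4, -14, -32, -90, -220, -582, -1464, -3794, -9652, …
ICs: h(0) = -2.

f: a_k = -1, -1, -1, -1, -1, -1, -1, -1, -1, -1, …
g: a_k = 2, 2, 10, 18, 58, 130, 362, 882, 2330, 5858, …
h₀=f·g: eliminate ⇒ L₀, order ≤ 1·1.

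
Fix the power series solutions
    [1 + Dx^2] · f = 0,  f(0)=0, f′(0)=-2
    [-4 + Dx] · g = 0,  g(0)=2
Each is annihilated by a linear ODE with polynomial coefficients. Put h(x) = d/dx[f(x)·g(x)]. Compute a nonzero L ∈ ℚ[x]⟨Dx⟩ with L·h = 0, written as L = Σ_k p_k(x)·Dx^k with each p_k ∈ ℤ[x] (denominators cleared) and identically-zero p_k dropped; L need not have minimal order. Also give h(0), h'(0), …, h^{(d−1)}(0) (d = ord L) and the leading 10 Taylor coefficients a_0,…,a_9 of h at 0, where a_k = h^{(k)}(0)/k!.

f: a_k = 0, -2, 0, 1/3, 0, -1/60, 0, 1/2520, 0, -1/181440, …
g: a_k = 2, 8, 16, 64/3, 64/3, 256/15, 512/45, 2048/315, 1024/315, 4096/2835, …
Product ⇒ symmetric product L₀, ord ≤ 2.
h₀' ⇒ L via d/dx closure of L₀.
L = 17 - 8·Dx + Dx^2  (order 2).
h: a_k = -4, -32, -94, -160, -1121/6, -2444/15, -20047/180, -184/3, -277441/10080, -113221/11340, …
ICs: h(0) = -4, h′(0) = -32.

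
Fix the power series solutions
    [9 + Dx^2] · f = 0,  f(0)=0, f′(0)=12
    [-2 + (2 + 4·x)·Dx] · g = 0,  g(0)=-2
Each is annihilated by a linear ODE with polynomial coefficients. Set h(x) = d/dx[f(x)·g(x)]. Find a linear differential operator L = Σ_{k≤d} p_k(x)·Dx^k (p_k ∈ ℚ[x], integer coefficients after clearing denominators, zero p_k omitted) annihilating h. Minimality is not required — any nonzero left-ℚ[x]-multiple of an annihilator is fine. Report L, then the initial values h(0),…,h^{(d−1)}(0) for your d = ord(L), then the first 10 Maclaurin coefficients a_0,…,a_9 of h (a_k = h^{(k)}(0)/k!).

L = (14 + 84·x + 192·x^2 + 216·x^3 + 108·x^4) + (-1 - 8·x - 18·x^2 - 12·x^3)·Dx + (1 + 7·x + 19·x^2 + 24·x^3 + 12·x^4)·Dx^2  (order 2).
h: a_k = -24, -48, 144, 96, -96, -576/5, 144, -6336/35, 2592/7, -5088/7, …
ICs: h(0) = -24, h′(0) = -48.

f: a_k = 0, 12, 0, -18, 0, 81/10, 0, -243/140, 0, 243/1120, …
g: a_k = -2, -2, 1, -1, 5/4, -7/4, 21/8, -33/8, 429/64, -715/64, …
L₀ := L_f ⊗_s L_g (sym. prod.), ord ≤ 2.
h=h₀': d/dx-closure on L₀ ⇒ L.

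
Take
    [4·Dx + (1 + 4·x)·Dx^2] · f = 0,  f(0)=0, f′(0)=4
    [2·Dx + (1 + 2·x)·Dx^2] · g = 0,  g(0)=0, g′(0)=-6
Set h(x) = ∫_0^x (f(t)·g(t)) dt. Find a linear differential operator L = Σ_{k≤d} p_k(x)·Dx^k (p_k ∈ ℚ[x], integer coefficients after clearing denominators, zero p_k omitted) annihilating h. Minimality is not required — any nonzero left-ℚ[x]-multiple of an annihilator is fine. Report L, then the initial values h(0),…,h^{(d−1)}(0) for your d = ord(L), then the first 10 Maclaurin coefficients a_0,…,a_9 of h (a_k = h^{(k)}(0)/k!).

f: a_k = 0, 4, -8, 64/3, -64, 1024/5, -2048/3, 16384/7, -8192, 262144/9, …
g: a_k = 0, -6, 6, -8, 12, -96/5, 32, -384/7, 96, -512/3, …
L₀ := L_f ⊗_s L_g (sym. prod.), ord ≤ 4.
∫: right-multiply L₀ by Dx.
L = (160 + 768·x + 1024·x^2)·Dx^2 + (264 + 2144·x + 5760·x^2 + 5120·x^3)·Dx^3 + (64 + 720·x + 2976·x^2 + 5376·x^3 + 3584·x^4)·Dx^4 + (3 + 44·x + 252·x^2 + 704·x^3 + 960·x^4 + 512·x^5)·Dx^5  (order 5).
h: a_k = 0, 0, 0, -8, 18, -208/5, 104, -4192/15, 3984/5, -150016/63, …
ICs: h(0) = 0, h′(0) = 0, h′′(0) = 0, h′′′(0) = -48, h′′′′(0) = 432.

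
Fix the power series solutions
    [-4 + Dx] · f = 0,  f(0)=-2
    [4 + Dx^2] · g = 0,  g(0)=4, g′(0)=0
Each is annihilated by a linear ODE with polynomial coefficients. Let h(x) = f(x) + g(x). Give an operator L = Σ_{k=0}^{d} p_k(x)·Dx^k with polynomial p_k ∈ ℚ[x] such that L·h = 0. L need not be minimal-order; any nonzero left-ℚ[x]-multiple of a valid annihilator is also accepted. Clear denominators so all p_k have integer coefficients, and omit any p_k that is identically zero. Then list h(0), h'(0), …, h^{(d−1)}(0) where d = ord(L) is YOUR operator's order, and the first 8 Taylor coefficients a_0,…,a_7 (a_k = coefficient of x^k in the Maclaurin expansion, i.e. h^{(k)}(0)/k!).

L = -16 + 4·Dx - 4·Dx^2 + Dx^3  (order 3).
h: a_k = 2, -8, -24, -64/3, -56/3, -256/15, -176/15, -2048/315, …
ICs: h(0) = 2, h′(0) = -8, h′′(0) = -48.

f: a_k = -2, -8, -16, -64/3, -64/3, -256/15, -512/45, -2048/315, …
g: a_k = 4, 0, -8, 0, 8/3, 0, -16/45, 0, …
Sum ⇒ L₀ = lclm(L_f,L_g) in ℚ(x)⟨Dx⟩.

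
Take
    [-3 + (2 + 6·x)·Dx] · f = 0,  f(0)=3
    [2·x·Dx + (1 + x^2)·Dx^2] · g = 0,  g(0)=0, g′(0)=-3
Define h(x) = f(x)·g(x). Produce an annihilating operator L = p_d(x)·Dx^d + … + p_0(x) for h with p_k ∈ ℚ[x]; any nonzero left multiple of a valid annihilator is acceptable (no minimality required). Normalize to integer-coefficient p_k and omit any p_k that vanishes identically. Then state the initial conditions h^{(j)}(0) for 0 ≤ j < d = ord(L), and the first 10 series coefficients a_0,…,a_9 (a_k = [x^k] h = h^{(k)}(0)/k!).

f: a_k = 3, 9/2, -27/8, 81/16, -1215/128, 5103/256, -45927/1024, 216513/2048, -8444007/32768, 42220035/65536, …
g: a_k = 0, -3, 0, 1, 0, -3/5, 0, 3/7, 0, -1/3, …
L₀ := L_f ⊗_s L_g (sym. prod.), ord ≤ 2.
L = (27 - 12·x - 9·x^2) + (-12 - 28·x + 36·x^2 + 36·x^3)·Dx + (4 + 24·x + 40·x^2 + 24·x^3 + 36·x^4)·Dx^2  (order 2).
h: a_k = 0, -9, -27/2, 105/8, -171/16, 14913/640, -73521/1280, 4600791/35840, -21384513/71680, 167781715/229376, …
ICs: h(0) = 0, h′(0) = -9.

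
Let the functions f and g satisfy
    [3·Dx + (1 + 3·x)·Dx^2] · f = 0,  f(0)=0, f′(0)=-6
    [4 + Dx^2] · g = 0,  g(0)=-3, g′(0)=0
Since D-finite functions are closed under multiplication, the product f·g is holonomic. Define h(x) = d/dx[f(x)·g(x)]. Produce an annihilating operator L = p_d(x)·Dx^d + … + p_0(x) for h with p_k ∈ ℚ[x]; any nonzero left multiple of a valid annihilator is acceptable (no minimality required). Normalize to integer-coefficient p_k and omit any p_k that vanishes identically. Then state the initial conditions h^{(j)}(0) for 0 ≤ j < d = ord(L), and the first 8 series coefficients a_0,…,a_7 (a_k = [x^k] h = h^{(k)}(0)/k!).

L = (-21880 - 49536·x - 195264·x^2 - 252288·x^3 + 225504·x^4 + 746496·x^5 + 373248·x^6) + (-9384 - 44856·x - 47520·x^2 + 90720·x^3 + 311040·x^4 + 186624·x^5)·Dx + (-6026 - 16344·x - 53892·x^2 - 32832·x^3 + 182736·x^4 + 373248·x^5 + 186624·x^6)·Dx^2 + (-2346 - 11214·x - 11880·x^2 + 22680·x^3 + 77760·x^4 + 46656·x^5)·Dx^3 + (-139 - 990·x - 1269·x^2 + 7560·x^3 + 31590·x^4 + 46656·x^5 + 23328·x^6)·Dx^4  (order 4).
h: a_k = 18, -54, 54, -270, 978, -3024, 46402/5, -141654/5, …
ICs: h(0) = 18, h′(0) = -54, h′′(0) = 108, h′′′(0) = -1620.

f: a_k = 0, -6, 9, -18, 81/2, -486/5, 243, -4374/7, …
g: a_k = -3, 0, 6, 0, -2, 0, 4/15, 0, …
L₀ := L_f ⊗_s L_g (sym. prod.), ord ≤ 4.
h=h₀': d/dx-closure on L₀ ⇒ L.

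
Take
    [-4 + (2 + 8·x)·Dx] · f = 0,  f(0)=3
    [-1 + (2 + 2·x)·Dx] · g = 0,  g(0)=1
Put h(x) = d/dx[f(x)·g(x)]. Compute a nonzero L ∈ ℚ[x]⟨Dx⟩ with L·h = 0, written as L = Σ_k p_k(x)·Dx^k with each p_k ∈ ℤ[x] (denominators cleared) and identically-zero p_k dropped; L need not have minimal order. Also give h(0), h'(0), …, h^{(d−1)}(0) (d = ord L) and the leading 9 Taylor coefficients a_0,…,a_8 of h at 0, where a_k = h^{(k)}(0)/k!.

f: a_k = 3, 6, -6, 12, -30, 84, -252, 792, -2574, …
g: a_k = 1, 1/2, -1/8, 1/16, -5/128, 7/256, -21/1024, 33/2048, -429/32768, …
Product ⇒ symmetric product L₀, ord ≤ 1.
Differentiate: ansatz ord ≤ ord L₀ ⇒ L.
L = -9 + (-10 - 66·x - 120·x^2 - 64·x^3)·Dx  (order 1).
h: a_k = 15/2, -27/4, 405/16, -2943/32, 85725/256, -630261/512, 9360225/2048, -70109415/4096, 4231255725/65536, …
ICs: h(0) = 15/2.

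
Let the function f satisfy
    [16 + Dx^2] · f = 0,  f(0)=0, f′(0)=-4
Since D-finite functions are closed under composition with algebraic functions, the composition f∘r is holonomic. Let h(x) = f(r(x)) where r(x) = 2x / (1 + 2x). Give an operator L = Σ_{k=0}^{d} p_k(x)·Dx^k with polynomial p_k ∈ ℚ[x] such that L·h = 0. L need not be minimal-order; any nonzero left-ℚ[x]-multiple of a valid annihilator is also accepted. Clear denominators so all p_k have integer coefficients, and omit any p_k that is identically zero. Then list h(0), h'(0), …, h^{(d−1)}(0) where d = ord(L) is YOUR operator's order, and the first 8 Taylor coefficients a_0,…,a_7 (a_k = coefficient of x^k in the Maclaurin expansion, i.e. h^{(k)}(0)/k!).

L = 64 + (4 + 24·x + 48·x^2 + 32·x^3)·Dx + (1 + 8·x + 24·x^2 + 32·x^3 + 16·x^4)·Dx^2  (order 2).
h: a_k = 0, -8, 16, 160/3, -448, 24704/15, -3840, 1260032/315, …
ICs: h(0) = 0, h′(0) = -8.

f: a_k = 0, -4, 0, 32/3, 0, -128/15, 0, 1024/315, …
Substitute x→r, Dx→(1/r')Dx; clear ⇒ L₀.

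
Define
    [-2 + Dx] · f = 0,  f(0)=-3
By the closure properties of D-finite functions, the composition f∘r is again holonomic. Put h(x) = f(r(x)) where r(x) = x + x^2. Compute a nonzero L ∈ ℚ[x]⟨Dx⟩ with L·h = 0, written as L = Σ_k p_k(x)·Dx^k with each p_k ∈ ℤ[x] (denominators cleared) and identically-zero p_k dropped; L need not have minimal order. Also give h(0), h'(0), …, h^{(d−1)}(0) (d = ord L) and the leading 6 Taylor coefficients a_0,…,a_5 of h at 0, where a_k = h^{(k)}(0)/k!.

f: a_k = -3, -6, -6, -4, -2, -4/5, …
h₀=f(r): pull back L_f along r ⇒ L₀.
L = (-2 - 4·x) + Dx  (order 1).
h: a_k = -3, -6, -12, -16, -20, -104/5, …
ICs: h(0) = -3.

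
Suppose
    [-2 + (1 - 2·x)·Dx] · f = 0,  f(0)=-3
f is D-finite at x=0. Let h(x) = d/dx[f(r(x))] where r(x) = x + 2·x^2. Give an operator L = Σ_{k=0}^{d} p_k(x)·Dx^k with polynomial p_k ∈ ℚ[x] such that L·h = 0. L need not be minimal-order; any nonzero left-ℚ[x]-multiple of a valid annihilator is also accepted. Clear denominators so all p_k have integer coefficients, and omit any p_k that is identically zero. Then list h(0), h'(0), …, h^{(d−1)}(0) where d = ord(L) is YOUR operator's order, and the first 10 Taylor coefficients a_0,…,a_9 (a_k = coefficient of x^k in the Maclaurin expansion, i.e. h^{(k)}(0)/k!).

f: a_k = -3, -6, -12, -24, -48, -96, -192, -384, -768, -1536, …
L₀ from L_f via x↦r, Dx↦r'^{-1}Dx.
Differentiate: ansatz ord ≤ ord L₀ ⇒ L.
L = (8 + 24·x + 48·x^2) + (-1 - 2·x + 12·x^2 + 16·x^3)·Dx  (order 1).
h: a_k = -6, -48, -216, -960, -3840, -14976, -56448, -208896, -760320, -2734080, …
ICs: h(0) = -6.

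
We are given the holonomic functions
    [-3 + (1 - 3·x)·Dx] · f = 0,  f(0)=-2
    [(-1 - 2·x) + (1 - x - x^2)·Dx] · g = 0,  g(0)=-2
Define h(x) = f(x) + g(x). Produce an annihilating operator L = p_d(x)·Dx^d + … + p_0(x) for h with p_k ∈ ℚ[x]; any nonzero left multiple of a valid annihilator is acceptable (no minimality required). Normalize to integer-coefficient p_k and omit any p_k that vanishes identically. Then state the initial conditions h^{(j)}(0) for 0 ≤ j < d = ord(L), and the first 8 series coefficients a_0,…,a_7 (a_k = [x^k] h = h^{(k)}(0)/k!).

f: a_k = -2, -6, -18, -54, -162, -486, -1458, -4374, …
g: a_k = -2, -2, -4, -6, -10, -16, -26, -42, …
L₀ := lclm(L_f,L_g); ord L₀ ≤ 1+1.
L = (-6 - 36·x + 18·x^2 - 18·x^3) + (14 - 18·x - 24·x^2 + 18·x^3 - 36·x^4)·Dx + (-2 + 10·x - 15·x^2 + 10·x^3 - 9·x^5)·Dx^2  (order 2).
h: a_k = -4, -8, -22, -60, -172, -502, -1484, -4416, …
ICs: h(0) = -4, h′(0) = -8.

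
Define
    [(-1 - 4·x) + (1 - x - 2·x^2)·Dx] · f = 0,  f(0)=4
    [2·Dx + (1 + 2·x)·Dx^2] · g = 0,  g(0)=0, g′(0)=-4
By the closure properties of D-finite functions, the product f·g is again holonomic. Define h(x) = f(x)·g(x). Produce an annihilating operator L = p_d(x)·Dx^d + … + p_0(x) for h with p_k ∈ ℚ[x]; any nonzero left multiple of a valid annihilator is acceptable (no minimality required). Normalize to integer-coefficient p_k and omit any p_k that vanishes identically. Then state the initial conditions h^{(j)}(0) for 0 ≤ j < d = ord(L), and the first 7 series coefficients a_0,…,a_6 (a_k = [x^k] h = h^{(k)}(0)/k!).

L = (6 + 16·x) + (14·x + 20·x^2)·Dx + (-1 - x + 4·x^2 + 4·x^3)·Dx^2  (order 2).
h: a_k = 0, -16, 0, -160/3, -64/3, -896/5, -2048/15, …
ICs: h(0) = 0, h′(0) = -16.

f: a_k = 4, 4, 12, 20, 44, 84, 172, …
g: a_k = 0, -4, 4, -16/3, 8, -64/5, 64/3, …
L₀ := L_f ⊗_s L_g (sym. prod.), ord ≤ 2.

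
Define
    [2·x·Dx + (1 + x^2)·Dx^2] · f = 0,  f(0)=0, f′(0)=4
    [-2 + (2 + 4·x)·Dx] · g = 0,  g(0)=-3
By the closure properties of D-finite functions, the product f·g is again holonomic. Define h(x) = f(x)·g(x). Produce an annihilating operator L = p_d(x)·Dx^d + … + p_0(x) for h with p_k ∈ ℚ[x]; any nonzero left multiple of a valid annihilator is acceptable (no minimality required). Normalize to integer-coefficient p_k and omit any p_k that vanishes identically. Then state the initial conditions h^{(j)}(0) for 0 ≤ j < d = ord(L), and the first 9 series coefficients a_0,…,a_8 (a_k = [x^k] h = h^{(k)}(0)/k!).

f: a_k = 0, 4, 0, -4/3, 0, 4/5, 0, -4/7, 0, …
g: a_k = -3, -3, 3/2, -3/2, 15/8, -21/8, 63/16, -99/16, 1287/128, …
Product ⇒ symmetric product L₀, ord ≤ 2.
L = (3 - 2·x - x^2) + (-2 - 2·x + 6·x^2 + 4·x^3)·Dx + (1 + 4·x + 5·x^2 + 4·x^3 + 4·x^4)·Dx^2  (order 2).
h: a_k = 0, -12, -12, 10, -2, 31/10, -109/10, 2263/140, -2903/140, …
ICs: h(0) = 0, h′(0) = -12.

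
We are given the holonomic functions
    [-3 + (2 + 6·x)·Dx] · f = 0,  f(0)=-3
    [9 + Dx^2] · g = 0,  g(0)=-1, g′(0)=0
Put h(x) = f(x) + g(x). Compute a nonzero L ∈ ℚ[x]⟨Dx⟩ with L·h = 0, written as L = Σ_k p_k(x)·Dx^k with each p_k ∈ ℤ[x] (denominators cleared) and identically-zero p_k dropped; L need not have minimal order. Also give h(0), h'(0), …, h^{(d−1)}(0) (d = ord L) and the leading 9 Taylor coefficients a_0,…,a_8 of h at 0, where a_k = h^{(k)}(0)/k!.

L = (-63 - 216·x - 324·x^2) + (18 + 198·x + 648·x^2 + 648·x^3)·Dx + (-7 - 24·x - 36·x^2)·Dx^2 + (2 + 22·x + 72·x^2 + 72·x^3)·Dx^3  (order 3).
h: a_k = -4, -9/2, 63/8, -81/16, 783/128, -5103/256, 234819/5120, -216513/2048, 295353621/1146880, …
ICs: h(0) = -4, h′(0) = -9/2, h′′(0) = 63/4.

f: a_k = -3, -9/2, 27/8, -81/16, 1215/128, -5103/256, 45927/1024, -216513/2048, 8444007/32768, …
g: a_k = -1, 0, 9/2, 0, -27/8, 0, 81/80, 0, -729/4480, …
Sum ⇒ L₀ = lclm(L_f,L_g) in ℚ(x)⟨Dx⟩.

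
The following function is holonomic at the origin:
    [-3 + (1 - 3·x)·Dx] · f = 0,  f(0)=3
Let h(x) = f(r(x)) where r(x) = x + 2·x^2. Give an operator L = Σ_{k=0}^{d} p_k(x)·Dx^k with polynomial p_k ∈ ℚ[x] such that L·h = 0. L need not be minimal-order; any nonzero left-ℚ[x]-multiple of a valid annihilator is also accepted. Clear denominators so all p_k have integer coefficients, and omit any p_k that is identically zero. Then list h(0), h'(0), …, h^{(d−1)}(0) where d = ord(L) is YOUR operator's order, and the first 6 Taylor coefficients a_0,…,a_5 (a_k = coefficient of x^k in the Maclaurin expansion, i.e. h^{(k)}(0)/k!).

f: a_k = 3, 9, 27, 81, 243, 729, …
Change of var in L_f (x↦r) gives L₀.
L = (3 + 12·x) + (-1 + 3·x + 6·x^2)·Dx  (order 1).
h: a_k = 3, 9, 45, 189, 837, 3645, …
ICs: h(0) = 3.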